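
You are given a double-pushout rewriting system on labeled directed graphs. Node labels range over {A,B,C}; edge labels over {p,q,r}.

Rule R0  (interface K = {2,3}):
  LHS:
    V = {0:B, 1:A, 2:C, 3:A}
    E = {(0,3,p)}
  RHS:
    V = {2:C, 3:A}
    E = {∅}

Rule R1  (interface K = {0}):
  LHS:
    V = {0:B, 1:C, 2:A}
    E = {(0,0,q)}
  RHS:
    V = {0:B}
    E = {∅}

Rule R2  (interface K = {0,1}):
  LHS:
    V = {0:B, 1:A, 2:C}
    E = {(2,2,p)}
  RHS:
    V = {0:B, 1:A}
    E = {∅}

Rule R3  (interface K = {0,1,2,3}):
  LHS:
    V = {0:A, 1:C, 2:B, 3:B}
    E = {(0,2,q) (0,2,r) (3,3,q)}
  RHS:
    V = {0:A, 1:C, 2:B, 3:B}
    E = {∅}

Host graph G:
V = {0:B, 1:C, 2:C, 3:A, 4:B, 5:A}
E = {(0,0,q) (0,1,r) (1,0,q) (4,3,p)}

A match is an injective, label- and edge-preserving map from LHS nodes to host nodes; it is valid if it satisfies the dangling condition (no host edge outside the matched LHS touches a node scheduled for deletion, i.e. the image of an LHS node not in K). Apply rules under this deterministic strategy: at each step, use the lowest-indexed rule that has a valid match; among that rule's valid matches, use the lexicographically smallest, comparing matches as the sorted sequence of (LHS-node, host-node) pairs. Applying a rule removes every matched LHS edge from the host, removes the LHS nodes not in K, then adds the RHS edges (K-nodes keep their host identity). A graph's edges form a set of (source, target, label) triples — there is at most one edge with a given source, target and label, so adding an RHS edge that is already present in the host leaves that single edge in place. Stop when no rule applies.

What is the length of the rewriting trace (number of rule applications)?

Answer: 2

Steps:
[0] host  ⇒  6 nodes, 4 edges  {0-q->0 0-r->1 1-q->0 4-p->3}
[1] R0 @ {0↦4, 1↦5, 2↦1, 3↦3}  ⇒  4 nodes, 3 edges  {0-q->0 0-r->1 1-q->0}
[2] R1 @ {0↦0, 1↦2, 2↦3}  ⇒  2 nodes, 2 edges  {0-r->1 1-q->0}
final graph: no rule applies after step 2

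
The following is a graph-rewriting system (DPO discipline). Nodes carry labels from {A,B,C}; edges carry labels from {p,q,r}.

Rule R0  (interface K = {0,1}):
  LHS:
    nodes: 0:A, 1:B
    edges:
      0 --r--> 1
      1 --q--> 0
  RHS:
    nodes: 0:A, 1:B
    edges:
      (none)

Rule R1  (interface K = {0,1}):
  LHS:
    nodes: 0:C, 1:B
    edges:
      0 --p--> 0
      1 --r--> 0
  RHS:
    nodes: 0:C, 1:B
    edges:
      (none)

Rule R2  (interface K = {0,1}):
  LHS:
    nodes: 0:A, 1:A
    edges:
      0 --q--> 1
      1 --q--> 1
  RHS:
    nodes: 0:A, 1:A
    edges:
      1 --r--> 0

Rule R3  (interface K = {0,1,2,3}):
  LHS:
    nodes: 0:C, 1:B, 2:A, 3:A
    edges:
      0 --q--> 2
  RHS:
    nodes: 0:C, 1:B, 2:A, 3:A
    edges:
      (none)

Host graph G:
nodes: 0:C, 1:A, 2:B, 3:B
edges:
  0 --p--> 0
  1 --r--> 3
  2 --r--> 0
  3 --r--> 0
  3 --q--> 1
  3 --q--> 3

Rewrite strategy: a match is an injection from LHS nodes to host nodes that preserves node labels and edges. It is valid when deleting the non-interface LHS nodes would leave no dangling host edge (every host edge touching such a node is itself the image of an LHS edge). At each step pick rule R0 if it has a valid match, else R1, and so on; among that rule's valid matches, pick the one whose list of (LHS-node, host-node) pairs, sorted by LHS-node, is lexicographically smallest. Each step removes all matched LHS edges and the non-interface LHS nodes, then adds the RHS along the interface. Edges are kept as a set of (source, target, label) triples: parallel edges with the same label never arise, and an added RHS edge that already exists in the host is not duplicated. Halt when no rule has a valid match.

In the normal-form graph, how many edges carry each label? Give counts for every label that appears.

Answer: q:1 r:1

Derivation:
initial: |V|=4 |E|=6  E = 0-p->0 1-r->3 2-r->0 3-r->0 3-q->1 3-q->3
step 1: apply R0 at {0↦1, 1↦3}  → |V|=4 |E|=4  E = 0-p->0 2-r->0 3-r->0 3-q->3
step 2: apply R1 at {0↦0, 1↦2}  → |V|=4 |E|=2  E = 3-r->0 3-q->3
halt: no rule applies after step 2
NF edges: [(3, 0, 'r'), (3, 3, 'q')]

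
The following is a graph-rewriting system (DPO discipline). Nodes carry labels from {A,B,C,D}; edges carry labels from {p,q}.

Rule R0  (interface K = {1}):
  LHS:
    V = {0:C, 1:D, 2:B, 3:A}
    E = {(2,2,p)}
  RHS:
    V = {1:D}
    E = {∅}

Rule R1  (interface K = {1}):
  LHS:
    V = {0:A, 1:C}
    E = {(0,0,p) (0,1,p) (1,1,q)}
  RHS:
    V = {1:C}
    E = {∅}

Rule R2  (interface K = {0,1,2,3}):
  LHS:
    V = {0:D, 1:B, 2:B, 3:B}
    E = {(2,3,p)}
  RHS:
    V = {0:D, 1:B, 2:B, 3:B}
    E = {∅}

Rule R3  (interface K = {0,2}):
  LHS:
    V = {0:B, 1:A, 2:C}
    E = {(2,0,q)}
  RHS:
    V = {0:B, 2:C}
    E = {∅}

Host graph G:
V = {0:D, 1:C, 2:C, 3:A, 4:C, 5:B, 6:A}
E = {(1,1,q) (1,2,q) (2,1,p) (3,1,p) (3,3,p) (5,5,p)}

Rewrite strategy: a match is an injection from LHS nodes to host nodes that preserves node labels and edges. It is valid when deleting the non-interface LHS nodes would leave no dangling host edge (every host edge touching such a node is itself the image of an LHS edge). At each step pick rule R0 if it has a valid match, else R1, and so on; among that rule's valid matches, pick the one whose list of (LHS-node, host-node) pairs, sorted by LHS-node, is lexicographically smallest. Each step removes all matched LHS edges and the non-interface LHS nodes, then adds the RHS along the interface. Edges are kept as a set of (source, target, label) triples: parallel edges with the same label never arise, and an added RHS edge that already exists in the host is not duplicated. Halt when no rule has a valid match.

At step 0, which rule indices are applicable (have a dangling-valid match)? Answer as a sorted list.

R0: 1 valid match — {0↦4, 1↦0, 2↦5, 3↦6}
R1: 1 valid match — {0↦3, 1↦1}
R2: no valid match — LHS pattern not found
R3: no valid match — LHS pattern not found

Answer: [R0,R1]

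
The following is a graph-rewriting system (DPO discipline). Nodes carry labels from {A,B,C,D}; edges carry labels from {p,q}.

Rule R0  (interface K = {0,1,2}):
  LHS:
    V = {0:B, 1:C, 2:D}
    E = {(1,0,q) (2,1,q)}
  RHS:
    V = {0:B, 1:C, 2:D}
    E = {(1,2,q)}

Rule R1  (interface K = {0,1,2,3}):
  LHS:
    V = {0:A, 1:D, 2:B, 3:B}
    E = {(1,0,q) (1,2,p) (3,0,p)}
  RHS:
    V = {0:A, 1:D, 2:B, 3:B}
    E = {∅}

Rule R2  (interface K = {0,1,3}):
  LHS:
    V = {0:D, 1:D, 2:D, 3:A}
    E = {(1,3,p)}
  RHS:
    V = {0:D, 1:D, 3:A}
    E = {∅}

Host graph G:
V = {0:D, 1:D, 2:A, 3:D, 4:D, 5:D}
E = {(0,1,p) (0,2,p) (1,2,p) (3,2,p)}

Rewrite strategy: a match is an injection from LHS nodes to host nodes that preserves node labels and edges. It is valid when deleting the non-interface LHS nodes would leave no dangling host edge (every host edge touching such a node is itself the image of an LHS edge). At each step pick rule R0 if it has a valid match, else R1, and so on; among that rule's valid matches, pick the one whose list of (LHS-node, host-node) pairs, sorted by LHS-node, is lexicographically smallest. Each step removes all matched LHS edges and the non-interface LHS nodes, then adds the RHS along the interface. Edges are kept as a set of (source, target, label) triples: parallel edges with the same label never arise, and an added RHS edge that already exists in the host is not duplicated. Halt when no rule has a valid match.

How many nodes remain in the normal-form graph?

[0] host  ⇒  6 nodes, 4 edges  {0-p->1 0-p->2 1-p->2 3-p->2}
[1] R2 @ {0↦0, 1↦1, 2↦4, 3↦2}  ⇒  5 nodes, 3 edges  {0-p->1 0-p->2 3-p->2}
[2] R2 @ {0↦0, 1↦3, 2↦5, 3↦2}  ⇒  4 nodes, 2 edges  {0-p->1 0-p->2}
[3] R2 @ {0↦1, 1↦0, 2↦3, 3↦2}  ⇒  3 nodes, 1 edges  {0-p->1}
normal form: no rule applies after step 3
NF nodes: {0:D, 1:D, 2:A}

Answer: 3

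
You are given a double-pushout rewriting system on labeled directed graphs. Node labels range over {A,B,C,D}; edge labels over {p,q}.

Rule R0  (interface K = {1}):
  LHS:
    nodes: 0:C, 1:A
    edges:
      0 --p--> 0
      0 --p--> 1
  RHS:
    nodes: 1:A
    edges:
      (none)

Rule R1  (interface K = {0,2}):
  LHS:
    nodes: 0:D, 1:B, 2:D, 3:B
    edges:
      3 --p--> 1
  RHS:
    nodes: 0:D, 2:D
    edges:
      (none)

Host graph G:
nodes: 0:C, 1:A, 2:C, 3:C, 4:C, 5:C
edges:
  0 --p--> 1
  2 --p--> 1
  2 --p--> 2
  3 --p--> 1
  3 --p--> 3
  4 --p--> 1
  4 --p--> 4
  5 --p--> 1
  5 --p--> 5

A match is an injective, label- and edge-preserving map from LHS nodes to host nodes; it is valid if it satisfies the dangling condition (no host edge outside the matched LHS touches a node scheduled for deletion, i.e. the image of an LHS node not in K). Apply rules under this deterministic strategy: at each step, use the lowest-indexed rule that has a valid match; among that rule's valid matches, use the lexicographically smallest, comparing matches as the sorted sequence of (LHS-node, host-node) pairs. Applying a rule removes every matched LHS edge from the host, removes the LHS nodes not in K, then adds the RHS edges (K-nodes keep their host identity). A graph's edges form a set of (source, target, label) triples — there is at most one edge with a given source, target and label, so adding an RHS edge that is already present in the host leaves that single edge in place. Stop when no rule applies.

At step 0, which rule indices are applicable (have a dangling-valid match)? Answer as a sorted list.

Answer: [R0]

Steps:
R0: 4 valid matches — {0↦2, 1↦1}, {0↦3, 1↦1}, {0↦4, 1↦1} (+1 more)
R1: no valid match — LHS pattern not found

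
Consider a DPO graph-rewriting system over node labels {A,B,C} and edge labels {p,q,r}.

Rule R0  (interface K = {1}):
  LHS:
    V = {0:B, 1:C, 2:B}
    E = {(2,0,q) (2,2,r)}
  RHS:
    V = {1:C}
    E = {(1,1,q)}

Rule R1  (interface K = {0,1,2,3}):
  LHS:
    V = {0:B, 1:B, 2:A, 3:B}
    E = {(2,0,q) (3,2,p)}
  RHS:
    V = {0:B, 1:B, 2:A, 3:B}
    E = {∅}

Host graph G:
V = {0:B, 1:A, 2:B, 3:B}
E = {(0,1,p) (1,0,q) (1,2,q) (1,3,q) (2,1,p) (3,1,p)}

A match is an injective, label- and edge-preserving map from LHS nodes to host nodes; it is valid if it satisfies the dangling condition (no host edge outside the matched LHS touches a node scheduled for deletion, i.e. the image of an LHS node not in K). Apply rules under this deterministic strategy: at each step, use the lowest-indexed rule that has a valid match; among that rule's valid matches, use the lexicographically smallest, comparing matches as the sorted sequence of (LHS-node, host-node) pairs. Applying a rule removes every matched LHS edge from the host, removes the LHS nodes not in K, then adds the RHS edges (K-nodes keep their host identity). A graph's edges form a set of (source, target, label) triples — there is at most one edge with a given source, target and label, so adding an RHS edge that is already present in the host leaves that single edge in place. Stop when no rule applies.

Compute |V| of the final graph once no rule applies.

initial: |V|=4 |E|=6  E = 0-p->1 1-q->0 1-q->2 1-q->3 2-p->1 3-p->1
step 1: apply R1 at {0↦0, 1↦2, 2↦1, 3↦3}  → |V|=4 |E|=4  E = 0-p->1 1-q->2 1-q->3 2-p->1
step 2: apply R1 at {0↦2, 1↦3, 2↦1, 3↦0}  → |V|=4 |E|=2  E = 1-q->3 2-p->1
step 3: apply R1 at {0↦3, 1↦0, 2↦1, 3↦2}  → |V|=4 |E|=0  E = ∅
halt: no rule applies after step 3
NF nodes: {0:B, 1:A, 2:B, 3:B}

Answer: 4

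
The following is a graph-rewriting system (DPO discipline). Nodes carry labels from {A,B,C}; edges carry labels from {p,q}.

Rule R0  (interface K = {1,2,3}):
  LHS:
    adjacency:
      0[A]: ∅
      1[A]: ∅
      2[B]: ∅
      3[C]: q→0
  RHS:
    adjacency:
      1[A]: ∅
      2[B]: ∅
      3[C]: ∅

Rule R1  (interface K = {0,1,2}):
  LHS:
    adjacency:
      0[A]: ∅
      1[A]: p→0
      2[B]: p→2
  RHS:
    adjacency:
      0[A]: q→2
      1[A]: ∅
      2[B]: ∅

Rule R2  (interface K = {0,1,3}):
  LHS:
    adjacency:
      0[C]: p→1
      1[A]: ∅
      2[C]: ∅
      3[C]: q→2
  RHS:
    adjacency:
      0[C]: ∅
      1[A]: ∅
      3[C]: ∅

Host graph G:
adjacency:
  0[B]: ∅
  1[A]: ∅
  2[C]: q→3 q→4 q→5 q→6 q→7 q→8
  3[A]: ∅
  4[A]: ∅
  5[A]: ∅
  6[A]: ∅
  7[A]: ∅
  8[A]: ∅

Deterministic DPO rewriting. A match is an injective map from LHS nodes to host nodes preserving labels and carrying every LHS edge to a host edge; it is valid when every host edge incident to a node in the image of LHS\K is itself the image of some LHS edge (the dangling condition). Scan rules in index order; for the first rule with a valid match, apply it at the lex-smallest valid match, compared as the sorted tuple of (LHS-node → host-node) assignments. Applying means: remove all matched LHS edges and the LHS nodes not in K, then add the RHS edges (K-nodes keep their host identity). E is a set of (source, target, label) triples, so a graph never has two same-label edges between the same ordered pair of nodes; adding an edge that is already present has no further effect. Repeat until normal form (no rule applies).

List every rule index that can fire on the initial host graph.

Answer: [R0]

Steps:
R0: 36 valid matches — {0↦3, 1↦1, 2↦0, 3↦2}, {0↦3, 1↦4, 2↦0, 3↦2}, {0↦3, 1↦5, 2↦0, 3↦2} (+33 more)
R1: no valid match — LHS pattern not found
R2: no valid match — LHS pattern not found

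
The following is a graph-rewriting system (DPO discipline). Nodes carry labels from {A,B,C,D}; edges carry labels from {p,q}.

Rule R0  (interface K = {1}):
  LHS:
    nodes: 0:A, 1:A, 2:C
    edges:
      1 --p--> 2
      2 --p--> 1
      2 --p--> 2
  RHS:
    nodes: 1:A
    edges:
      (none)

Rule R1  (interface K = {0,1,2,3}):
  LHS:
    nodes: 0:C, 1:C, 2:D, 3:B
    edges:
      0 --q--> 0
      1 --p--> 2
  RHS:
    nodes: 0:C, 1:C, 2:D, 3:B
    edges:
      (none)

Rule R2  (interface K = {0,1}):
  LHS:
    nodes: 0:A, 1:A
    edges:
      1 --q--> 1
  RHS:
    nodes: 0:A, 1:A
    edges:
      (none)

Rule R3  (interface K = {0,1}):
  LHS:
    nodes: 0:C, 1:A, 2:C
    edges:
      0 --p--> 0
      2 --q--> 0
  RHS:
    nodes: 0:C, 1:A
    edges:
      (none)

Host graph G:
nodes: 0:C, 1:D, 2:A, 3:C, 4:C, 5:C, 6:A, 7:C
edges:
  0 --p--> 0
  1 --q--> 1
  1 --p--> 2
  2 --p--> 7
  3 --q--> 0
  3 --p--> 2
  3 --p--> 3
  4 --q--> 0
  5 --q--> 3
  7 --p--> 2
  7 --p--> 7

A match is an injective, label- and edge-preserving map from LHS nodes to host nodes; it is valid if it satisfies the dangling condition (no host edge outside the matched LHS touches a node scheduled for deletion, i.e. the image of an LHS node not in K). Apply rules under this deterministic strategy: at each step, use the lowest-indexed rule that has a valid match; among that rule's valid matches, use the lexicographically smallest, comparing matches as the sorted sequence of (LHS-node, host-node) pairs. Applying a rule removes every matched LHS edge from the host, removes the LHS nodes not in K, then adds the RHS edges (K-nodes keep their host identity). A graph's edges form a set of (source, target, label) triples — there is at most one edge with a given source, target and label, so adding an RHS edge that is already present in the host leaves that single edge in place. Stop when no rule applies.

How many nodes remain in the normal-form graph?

[0] host  ⇒  8 nodes, 11 edges  {0-p->0 1-q->1 1-p->2 2-p->7 3-q->0 3-p->2 3-p->3 4-q->0 5-q->3 7-p->2 7-p->7}
[1] R0 @ {0↦6, 1↦2, 2↦7}  ⇒  6 nodes, 8 edges  {0-p->0 1-q->1 1-p->2 3-q->0 3-p->2 3-p->3 4-q->0 5-q->3}
[2] R3 @ {0↦0, 1↦2, 2↦4}  ⇒  5 nodes, 6 edges  {1-q->1 1-p->2 3-q->0 3-p->2 3-p->3 5-q->3}
[3] R3 @ {0↦3, 1↦2, 2↦5}  ⇒  4 nodes, 4 edges  {1-q->1 1-p->2 3-q->0 3-p->2}
normal form: no rule applies after step 3
NF nodes: {0:C, 1:D, 2:A, 3:C}

Answer: 4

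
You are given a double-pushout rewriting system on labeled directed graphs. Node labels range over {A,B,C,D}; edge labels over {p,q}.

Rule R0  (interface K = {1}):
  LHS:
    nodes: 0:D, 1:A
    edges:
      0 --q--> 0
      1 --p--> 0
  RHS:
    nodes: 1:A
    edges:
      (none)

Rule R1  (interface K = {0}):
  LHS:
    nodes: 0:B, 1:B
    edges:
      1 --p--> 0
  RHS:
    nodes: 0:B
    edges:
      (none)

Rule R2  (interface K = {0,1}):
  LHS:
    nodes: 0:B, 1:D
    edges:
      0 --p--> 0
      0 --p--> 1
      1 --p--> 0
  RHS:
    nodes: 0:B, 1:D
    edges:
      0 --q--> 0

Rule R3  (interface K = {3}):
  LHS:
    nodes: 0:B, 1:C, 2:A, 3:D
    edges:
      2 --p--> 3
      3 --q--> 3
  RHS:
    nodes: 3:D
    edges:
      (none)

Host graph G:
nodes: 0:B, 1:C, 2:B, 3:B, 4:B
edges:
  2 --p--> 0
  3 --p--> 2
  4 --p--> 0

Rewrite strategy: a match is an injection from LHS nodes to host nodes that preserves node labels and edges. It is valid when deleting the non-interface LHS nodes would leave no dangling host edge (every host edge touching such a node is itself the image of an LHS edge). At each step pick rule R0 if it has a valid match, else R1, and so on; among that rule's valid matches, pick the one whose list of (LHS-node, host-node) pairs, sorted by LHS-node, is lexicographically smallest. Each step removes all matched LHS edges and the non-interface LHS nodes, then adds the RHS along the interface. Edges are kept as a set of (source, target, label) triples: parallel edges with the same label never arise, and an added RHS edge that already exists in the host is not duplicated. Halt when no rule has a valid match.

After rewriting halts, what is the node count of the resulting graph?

initial: |V|=5 |E|=3  E = 2-p->0 3-p->2 4-p->0
step 1: apply R1 at {0↦0, 1↦4}  → |V|=4 |E|=2  E = 2-p->0 3-p->2
step 2: apply R1 at {0↦2, 1↦3}  → |V|=3 |E|=1  E = 2-p->0
step 3: apply R1 at {0↦0, 1↦2}  → |V|=2 |E|=0  E = ∅
final graph: no rule applies after step 3
NF nodes: {0:B, 1:C}

Answer: 2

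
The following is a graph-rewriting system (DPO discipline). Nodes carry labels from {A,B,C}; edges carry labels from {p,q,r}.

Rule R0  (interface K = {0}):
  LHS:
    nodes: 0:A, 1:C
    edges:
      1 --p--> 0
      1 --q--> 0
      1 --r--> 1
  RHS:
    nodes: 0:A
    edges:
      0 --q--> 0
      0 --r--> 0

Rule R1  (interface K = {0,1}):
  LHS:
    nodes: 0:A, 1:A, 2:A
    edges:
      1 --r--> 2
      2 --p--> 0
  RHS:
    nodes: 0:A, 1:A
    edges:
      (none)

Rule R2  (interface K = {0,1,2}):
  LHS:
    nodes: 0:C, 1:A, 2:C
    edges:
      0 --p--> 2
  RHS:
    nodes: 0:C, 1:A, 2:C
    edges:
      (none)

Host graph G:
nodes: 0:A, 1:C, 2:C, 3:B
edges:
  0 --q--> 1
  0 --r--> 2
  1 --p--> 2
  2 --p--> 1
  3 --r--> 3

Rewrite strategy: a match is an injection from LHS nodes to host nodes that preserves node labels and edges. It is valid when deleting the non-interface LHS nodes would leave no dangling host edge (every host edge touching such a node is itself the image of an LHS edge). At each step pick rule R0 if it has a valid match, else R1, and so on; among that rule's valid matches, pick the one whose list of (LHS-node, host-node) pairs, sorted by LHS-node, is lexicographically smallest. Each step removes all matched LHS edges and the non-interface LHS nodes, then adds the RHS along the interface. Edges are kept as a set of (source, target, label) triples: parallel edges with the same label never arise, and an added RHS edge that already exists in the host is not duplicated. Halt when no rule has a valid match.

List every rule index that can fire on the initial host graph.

R0: no valid match — LHS pattern not found
R1: no valid match — LHS pattern not found
R2: 2 valid matches — {0↦1, 1↦0, 2↦2}, {0↦2, 1↦0, 2↦1}

Answer: [R2]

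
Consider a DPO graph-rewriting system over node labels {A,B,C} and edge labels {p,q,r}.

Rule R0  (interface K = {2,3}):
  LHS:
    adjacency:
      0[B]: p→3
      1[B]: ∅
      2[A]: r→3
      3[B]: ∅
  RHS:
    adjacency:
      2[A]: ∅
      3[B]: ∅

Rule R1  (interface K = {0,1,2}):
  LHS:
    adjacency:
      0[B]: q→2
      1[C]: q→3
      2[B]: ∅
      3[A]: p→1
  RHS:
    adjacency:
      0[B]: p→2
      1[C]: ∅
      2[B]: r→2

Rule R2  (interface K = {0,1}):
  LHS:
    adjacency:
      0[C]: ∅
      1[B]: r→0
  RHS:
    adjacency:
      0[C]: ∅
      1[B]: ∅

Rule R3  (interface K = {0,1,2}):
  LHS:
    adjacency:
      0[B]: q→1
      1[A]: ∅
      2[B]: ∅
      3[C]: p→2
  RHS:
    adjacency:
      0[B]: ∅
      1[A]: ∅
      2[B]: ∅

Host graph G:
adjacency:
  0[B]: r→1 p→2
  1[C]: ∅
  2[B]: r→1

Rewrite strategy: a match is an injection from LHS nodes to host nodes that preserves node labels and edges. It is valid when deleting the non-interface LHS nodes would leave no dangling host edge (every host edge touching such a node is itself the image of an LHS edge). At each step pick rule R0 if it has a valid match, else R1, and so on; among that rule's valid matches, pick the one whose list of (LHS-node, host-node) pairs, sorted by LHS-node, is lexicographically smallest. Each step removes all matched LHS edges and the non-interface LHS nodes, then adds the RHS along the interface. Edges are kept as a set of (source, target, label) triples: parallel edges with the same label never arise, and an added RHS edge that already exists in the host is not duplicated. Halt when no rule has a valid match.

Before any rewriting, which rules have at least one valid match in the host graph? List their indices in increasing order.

Answer: [R2]

Steps:
R0: no valid match — LHS pattern not found
R1: no valid match — LHS pattern not found
R2: 2 valid matches — {0↦1, 1↦0}, {0↦1, 1↦2}
R3: no valid match — LHS pattern not found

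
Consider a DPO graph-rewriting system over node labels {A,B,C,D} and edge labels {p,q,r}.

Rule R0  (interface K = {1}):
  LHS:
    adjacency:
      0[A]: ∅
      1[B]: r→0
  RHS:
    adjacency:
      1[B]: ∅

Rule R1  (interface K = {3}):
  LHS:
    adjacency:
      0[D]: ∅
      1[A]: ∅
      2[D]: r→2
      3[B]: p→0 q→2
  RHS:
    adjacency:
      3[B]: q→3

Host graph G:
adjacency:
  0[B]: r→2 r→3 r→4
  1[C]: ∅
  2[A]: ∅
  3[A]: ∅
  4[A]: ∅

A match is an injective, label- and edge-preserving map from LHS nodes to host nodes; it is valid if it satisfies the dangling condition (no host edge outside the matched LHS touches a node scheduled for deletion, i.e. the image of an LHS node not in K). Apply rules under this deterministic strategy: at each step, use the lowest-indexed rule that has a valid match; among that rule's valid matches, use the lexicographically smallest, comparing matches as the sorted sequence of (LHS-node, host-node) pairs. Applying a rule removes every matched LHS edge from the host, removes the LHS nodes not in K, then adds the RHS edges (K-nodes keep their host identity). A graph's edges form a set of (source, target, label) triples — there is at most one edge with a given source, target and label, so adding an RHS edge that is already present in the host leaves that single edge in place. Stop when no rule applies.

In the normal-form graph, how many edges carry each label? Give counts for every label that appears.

Answer: (no edges)

Steps:
initial: |V|=5 |E|=3  E = 0-r->2 0-r->3 0-r->4
step 1: apply R0 at {0↦2, 1↦0}  → |V|=4 |E|=2  E = 0-r->3 0-r->4
step 2: apply R0 at {0↦3, 1↦0}  → |V|=3 |E|=1  E = 0-r->4
step 3: apply R0 at {0↦4, 1↦0}  → |V|=2 |E|=0  E = ∅
normal form: no rule applies after step 3
NF edges: []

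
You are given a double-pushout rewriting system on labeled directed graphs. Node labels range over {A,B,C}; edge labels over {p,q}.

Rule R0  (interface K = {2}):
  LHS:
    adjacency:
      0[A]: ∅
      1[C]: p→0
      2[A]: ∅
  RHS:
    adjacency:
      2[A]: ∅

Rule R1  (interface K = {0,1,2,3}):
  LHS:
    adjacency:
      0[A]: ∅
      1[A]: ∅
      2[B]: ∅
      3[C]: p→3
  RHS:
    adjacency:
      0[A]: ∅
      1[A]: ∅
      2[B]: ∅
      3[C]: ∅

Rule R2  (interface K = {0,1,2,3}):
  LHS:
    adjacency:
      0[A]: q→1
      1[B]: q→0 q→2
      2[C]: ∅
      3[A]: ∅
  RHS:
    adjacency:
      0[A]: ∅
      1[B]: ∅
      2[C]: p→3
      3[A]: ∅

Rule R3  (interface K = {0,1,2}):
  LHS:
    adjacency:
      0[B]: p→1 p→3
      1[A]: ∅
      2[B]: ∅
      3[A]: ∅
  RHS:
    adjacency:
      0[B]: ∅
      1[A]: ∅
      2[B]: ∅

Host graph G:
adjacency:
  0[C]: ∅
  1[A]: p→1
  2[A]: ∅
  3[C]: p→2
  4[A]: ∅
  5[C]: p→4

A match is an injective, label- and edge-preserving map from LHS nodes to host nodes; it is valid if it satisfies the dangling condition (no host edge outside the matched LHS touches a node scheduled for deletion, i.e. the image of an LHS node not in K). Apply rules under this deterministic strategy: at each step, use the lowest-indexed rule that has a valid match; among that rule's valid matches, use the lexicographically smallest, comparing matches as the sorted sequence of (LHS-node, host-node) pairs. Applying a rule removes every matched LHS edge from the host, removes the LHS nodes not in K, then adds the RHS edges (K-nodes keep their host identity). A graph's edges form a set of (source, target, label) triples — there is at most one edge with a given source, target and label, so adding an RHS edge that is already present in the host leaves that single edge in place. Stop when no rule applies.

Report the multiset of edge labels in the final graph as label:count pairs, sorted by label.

initial: |V|=6 |E|=3  E = 1-p->1 3-p->2 5-p->4
step 1: apply R0 at {0↦2, 1↦3, 2↦1}  → |V|=4 |E|=2  E = 1-p->1 5-p->4
step 2: apply R0 at {0↦4, 1↦5, 2↦1}  → |V|=2 |E|=1  E = 1-p->1
halt: no rule applies after step 2
NF edges: [(1, 1, 'p')]

Answer: p:1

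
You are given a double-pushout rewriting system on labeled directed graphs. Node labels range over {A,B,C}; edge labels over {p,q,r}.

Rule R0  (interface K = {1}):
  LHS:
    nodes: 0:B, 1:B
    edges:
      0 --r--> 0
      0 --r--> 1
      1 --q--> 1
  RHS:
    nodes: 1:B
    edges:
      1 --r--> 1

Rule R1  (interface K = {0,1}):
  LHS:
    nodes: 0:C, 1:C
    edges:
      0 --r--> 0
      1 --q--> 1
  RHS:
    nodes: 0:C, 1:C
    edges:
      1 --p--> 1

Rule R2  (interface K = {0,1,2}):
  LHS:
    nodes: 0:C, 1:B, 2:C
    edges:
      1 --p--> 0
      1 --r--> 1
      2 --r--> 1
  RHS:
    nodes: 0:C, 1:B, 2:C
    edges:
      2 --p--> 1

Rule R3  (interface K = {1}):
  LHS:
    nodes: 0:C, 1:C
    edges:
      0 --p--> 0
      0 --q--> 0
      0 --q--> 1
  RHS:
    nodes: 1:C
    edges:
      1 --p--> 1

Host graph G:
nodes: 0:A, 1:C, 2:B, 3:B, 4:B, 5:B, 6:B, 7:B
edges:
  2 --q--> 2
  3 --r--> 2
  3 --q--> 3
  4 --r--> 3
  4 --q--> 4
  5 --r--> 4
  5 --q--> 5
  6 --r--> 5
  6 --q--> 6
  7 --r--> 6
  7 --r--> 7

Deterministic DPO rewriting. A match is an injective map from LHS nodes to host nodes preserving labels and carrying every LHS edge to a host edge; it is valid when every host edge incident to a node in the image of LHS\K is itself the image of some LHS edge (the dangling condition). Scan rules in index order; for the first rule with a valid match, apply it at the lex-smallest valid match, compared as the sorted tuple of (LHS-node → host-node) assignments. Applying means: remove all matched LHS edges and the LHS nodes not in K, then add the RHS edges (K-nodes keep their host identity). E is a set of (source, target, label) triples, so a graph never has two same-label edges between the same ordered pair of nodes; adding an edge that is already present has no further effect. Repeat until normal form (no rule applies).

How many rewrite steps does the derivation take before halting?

start.  V:8 E:11  edges: 2-q->2 3-r->2 3-q->3 4-r->3 4-q->4 5-r->4 5-q->5 6-r->5 6-q->6 7-r->6 7-r->7
1. fire R0 via {0↦7, 1↦6}  →  V:7 E:9  edges: 2-q->2 3-r->2 3-q->3 4-r->3 4-q->4 5-r->4 5-q->5 6-r->5 6-r->6
2. fire R0 via {0↦6, 1↦5}  →  V:6 E:7  edges: 2-q->2 3-r->2 3-q->3 4-r->3 4-q->4 5-r->4 5-r->5
3. fire R0 via {0↦5, 1↦4}  →  V:5 E:5  edges: 2-q->2 3-r->2 3-q->3 4-r->3 4-r->4
4. fire R0 via {0↦4, 1↦3}  →  V:4 E:3  edges: 2-q->2 3-r->2 3-r->3
5. fire R0 via {0↦3, 1↦2}  →  V:3 E:1  edges: 2-r->2
final graph: no rule applies after step 5

Answer: 5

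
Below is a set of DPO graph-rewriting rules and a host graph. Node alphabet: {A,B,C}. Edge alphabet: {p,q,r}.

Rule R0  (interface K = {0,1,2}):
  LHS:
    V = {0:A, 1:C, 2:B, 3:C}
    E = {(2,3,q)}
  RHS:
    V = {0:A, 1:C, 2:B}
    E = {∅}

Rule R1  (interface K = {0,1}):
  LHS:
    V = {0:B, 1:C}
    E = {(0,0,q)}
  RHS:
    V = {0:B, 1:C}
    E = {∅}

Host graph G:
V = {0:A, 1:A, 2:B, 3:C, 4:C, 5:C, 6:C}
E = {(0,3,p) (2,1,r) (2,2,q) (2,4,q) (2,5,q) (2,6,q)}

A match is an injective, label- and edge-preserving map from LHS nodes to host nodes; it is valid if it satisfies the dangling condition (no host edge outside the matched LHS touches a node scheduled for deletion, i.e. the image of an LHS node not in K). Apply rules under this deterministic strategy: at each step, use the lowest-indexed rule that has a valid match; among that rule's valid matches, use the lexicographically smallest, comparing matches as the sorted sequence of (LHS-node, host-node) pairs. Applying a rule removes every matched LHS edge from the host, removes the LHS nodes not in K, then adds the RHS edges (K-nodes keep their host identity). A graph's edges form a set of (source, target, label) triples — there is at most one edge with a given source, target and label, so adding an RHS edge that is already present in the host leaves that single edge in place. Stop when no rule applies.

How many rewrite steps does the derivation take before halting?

[0] host  ⇒  7 nodes, 6 edges  {0-p->3 2-r->1 2-q->2 2-q->4 2-q->5 2-q->6}
[1] R0 @ {0↦0, 1↦3, 2↦2, 3↦4}  ⇒  6 nodes, 5 edges  {0-p->3 2-r->1 2-q->2 2-q->5 2-q->6}
[2] R0 @ {0↦0, 1↦3, 2↦2, 3↦5}  ⇒  5 nodes, 4 edges  {0-p->3 2-r->1 2-q->2 2-q->6}
[3] R0 @ {0↦0, 1↦3, 2↦2, 3↦6}  ⇒  4 nodes, 3 edges  {0-p->3 2-r->1 2-q->2}
[4] R1 @ {0↦2, 1↦3}  ⇒  4 nodes, 2 edges  {0-p->3 2-r->1}
normal form: no rule applies after step 4

Answer: 4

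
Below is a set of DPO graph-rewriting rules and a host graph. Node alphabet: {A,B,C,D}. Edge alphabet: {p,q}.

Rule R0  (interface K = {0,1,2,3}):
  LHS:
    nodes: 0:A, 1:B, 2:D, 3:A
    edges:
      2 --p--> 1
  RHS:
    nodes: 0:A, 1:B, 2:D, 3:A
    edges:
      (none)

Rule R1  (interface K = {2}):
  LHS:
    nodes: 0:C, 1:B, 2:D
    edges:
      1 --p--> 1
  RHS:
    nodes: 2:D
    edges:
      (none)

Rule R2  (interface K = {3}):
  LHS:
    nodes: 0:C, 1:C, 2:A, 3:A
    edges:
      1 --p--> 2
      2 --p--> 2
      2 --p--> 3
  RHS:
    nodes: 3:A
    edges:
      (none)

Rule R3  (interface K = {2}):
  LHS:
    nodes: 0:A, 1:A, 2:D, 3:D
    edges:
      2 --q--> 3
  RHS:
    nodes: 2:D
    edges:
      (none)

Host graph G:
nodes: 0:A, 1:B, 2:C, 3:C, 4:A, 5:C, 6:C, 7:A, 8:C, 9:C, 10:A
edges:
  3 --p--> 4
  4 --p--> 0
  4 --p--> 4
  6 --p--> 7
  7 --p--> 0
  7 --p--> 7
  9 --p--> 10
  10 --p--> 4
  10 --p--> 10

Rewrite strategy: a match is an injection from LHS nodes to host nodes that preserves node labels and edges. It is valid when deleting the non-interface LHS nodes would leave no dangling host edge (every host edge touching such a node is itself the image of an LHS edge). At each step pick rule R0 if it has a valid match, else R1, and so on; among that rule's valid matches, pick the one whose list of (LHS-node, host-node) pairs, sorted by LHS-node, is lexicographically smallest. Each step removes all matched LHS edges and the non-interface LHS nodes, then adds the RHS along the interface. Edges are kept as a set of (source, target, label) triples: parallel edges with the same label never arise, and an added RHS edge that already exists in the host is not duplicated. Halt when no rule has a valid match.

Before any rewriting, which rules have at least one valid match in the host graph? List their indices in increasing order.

Answer: [R2]

Rewrite trace:
R0: no valid match — LHS pattern not found
R1: no valid match — LHS pattern not found
R2: 6 valid matches — {0↦2, 1↦6, 2↦7, 3↦0}, {0↦2, 1↦9, 2↦10, 3↦4}, {0↦5, 1↦6, 2↦7, 3↦0} (+3 more)
R3: no valid match — LHS pattern not found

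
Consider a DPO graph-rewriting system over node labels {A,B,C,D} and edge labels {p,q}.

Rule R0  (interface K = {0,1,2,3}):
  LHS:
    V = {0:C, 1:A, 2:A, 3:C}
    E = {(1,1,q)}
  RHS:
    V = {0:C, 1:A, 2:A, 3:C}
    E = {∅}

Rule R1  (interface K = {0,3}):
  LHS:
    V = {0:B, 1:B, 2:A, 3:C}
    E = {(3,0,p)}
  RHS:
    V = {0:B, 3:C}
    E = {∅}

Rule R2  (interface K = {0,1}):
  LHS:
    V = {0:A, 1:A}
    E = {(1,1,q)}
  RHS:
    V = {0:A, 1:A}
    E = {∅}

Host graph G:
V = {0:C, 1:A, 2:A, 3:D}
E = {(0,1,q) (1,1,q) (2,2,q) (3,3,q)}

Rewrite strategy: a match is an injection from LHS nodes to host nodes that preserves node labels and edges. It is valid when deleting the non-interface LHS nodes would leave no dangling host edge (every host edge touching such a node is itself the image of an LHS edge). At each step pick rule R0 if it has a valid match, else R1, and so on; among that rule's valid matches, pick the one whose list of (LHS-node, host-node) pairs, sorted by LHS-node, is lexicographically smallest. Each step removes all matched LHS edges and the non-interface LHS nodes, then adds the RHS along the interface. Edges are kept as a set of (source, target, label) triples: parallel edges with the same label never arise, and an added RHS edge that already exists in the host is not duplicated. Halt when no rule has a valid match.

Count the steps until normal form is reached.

Answer: 2

Derivation:
[0] host  ⇒  4 nodes, 4 edges  {0-q->1 1-q->1 2-q->2 3-q->3}
[1] R2 @ {0↦1, 1↦2}  ⇒  4 nodes, 3 edges  {0-q->1 1-q->1 3-q->3}
[2] R2 @ {0↦2, 1↦1}  ⇒  4 nodes, 2 edges  {0-q->1 3-q->3}
halt: no rule applies after step 2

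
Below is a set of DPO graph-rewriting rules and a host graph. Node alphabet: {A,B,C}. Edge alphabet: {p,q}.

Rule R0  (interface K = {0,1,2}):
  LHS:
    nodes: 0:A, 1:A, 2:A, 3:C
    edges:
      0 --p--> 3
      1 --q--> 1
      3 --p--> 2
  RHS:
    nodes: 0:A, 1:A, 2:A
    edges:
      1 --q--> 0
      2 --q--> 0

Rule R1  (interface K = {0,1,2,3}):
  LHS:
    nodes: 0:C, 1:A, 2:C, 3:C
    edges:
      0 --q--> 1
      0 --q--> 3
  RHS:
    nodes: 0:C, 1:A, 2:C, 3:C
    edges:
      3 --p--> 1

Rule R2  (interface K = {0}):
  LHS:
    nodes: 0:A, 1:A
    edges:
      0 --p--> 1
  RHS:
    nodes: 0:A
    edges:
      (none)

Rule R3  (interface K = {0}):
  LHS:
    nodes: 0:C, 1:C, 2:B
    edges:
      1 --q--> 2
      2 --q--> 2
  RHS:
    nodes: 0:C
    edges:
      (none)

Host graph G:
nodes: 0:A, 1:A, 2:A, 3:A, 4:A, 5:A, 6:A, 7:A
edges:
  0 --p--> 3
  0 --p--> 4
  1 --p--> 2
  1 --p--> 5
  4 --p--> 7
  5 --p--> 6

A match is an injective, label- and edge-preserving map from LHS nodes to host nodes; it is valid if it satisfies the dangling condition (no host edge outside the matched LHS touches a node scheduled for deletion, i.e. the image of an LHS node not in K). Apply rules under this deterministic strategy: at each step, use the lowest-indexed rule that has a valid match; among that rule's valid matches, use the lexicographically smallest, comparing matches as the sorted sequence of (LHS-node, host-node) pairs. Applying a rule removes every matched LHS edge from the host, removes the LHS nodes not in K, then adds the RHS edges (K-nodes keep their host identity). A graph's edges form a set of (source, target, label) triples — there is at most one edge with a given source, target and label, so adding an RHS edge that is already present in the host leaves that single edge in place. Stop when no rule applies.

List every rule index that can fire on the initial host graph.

R0: no valid match — LHS pattern not found
R1: no valid match — LHS pattern not found
R2: 4 valid matches — {0↦0, 1↦3}, {0↦1, 1↦2}, {0↦4, 1↦7} (+1 more)
R3: no valid match — LHS pattern not found

Answer: [R2]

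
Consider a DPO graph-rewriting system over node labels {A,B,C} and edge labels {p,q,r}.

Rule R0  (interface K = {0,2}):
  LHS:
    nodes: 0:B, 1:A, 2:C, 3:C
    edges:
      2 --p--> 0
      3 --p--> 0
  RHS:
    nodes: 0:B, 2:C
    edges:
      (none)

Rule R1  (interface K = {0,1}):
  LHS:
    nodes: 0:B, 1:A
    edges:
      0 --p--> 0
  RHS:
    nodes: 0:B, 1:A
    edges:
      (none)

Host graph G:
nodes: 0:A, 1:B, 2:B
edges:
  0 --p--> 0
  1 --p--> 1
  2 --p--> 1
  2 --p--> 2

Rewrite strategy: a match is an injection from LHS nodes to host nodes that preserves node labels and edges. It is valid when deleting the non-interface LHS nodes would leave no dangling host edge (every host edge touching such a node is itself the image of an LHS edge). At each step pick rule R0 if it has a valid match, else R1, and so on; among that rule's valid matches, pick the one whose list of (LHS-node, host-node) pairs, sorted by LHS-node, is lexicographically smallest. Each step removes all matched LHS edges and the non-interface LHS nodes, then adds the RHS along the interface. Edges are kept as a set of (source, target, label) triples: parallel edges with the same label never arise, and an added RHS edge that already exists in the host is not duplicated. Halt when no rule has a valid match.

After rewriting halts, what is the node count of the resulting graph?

start.  V:3 E:4  edges: 0-p->0 1-p->1 2-p->1 2-p->2
1. fire R1 via {0↦1, 1↦0}  →  V:3 E:3  edges: 0-p->0 2-p->1 2-p->2
2. fire R1 via {0↦2, 1↦0}  →  V:3 E:2  edges: 0-p->0 2-p->1
normal form: no rule applies after step 2
NF nodes: {0:A, 1:B, 2:B}

Answer: 3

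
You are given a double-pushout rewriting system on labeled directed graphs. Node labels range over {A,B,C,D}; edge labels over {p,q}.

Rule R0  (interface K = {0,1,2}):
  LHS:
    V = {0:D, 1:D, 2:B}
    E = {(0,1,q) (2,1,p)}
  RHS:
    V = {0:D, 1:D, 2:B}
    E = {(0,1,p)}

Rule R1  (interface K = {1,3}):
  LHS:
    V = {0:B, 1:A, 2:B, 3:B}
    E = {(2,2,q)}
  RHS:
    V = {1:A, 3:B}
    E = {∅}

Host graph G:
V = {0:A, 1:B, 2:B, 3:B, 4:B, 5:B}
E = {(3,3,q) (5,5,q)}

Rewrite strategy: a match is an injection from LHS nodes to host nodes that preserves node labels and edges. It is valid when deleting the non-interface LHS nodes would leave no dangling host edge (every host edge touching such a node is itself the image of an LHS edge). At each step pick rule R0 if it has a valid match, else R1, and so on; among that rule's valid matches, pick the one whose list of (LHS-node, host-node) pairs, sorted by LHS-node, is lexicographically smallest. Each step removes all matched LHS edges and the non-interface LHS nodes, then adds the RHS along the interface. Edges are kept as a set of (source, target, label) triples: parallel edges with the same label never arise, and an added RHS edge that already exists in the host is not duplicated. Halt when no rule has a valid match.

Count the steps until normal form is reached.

initial: |V|=6 |E|=2  E = 3-q->3 5-q->5
step 1: apply R1 at {0↦1, 1↦0, 2↦3, 3↦2}  → |V|=4 |E|=1  E = 5-q->5
step 2: apply R1 at {0↦2, 1↦0, 2↦5, 3↦4}  → |V|=2 |E|=0  E = ∅
normal form: no rule applies after step 2

Answer: 2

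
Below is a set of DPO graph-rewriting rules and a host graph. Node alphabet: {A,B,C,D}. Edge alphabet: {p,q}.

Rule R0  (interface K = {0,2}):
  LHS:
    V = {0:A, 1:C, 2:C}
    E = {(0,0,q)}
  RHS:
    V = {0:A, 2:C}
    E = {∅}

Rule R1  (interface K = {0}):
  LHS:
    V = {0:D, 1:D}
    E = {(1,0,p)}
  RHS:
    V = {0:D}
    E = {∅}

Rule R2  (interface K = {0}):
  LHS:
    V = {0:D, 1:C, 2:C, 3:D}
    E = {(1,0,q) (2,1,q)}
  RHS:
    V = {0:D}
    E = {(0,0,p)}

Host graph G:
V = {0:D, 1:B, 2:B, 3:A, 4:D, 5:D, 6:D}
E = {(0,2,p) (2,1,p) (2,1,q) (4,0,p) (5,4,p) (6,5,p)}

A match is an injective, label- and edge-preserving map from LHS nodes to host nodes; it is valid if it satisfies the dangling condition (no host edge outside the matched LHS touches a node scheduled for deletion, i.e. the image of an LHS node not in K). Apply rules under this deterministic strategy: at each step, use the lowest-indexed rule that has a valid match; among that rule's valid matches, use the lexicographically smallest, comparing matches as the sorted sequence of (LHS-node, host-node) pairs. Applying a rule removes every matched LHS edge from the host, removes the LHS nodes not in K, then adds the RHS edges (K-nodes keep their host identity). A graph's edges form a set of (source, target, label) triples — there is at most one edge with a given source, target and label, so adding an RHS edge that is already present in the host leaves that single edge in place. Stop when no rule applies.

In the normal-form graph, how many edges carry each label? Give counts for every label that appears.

Answer: p:2 q:1

Rewrite trace:
[0] host  ⇒  7 nodes, 6 edges  {0-p->2 2-p->1 2-q->1 4-p->0 5-p->4 6-p->5}
[1] R1 @ {0↦5, 1↦6}  ⇒  6 nodes, 5 edges  {0-p->2 2-p->1 2-q->1 4-p->0 5-p->4}
[2] R1 @ {0↦4, 1↦5}  ⇒  5 nodes, 4 edges  {0-p->2 2-p->1 2-q->1 4-p->0}
[3] R1 @ {0↦0, 1↦4}  ⇒  4 nodes, 3 edges  {0-p->2 2-p->1 2-q->1}
halt: no rule applies after step 3
NF edges: [(0, 2, 'p'), (2, 1, 'p'), (2, 1, 'q')]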